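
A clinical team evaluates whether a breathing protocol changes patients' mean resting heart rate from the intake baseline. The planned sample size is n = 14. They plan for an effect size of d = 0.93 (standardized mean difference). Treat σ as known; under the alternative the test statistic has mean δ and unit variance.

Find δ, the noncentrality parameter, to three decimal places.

δ ≈ 3.480

The noncentrality parameter scales effect size by the design's sample-size factor: δ = d·√n = 0.93 × √14 = 3.4797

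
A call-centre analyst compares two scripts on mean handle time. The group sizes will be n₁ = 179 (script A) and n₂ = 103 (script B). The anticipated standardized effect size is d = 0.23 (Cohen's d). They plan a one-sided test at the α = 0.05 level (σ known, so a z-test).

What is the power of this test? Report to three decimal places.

Noncentrality parameter: δ = d / √(1/n₁ + 1/n₂) = 0.23 / √(1/179 + 1/103) = 1.8597
One-sided α = 0.05 → critical value z_{0.05} = 1.645.
Power = P(Z > 1.645 − δ) = Φ(0.215) = 0.5851.

Power ≈ 0.585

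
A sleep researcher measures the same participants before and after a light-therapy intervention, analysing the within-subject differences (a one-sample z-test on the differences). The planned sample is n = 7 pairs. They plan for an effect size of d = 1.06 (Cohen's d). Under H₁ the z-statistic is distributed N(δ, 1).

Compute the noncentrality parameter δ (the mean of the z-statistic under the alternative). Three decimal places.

The noncentrality parameter scales effect size by the design's sample-size factor: δ = d·√n = 1.06 × √7 = 2.8045

δ ≈ 2.804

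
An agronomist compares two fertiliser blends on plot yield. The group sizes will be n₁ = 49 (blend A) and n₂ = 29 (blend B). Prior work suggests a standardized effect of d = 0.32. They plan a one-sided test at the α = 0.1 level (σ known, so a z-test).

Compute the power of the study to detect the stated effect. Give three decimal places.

Noncentrality parameter: δ = d / √(1/n₁ + 1/n₂) = 0.32 / √(1/49 + 1/29) = 1.3658
One-sided α = 0.1 → critical value z_{0.1} = 1.282.
Power = Φ(δ − 1.282) = Φ(0.084) = 0.5336.

Power ≈ 0.534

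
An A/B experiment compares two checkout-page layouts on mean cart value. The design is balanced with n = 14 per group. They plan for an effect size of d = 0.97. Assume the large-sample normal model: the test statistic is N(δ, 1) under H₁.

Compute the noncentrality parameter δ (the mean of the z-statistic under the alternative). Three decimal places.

δ ≈ 2.566

The noncentrality parameter scales effect size by the design's sample-size factor: δ = d·√(n/2) = 0.97 × √(14/2) = 2.5664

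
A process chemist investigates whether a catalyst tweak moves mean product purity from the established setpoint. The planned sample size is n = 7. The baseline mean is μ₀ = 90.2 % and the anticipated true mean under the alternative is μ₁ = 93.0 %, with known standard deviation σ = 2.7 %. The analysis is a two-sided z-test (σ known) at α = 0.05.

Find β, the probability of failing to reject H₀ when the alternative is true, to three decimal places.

β ≈ 0.217

Standardized effect: d = |μ₁ − μ₀| / σ = |93.0 − 90.2| / 2.7 = 1.0370
Noncentrality parameter: λ = d·√n = 1.0370 × √7 = 2.7437
Critical value for a two-sided test at α = 0.05: z_{α/2} = 1.960.
Power = Φ(λ − 1.960) + Φ(−λ − 1.960) = Φ(0.784) + Φ(-4.704) = 0.7834 + 0.0000 = 0.7834.
Type II error: β = 1 − power = 1 − 0.7834 = 0.2166.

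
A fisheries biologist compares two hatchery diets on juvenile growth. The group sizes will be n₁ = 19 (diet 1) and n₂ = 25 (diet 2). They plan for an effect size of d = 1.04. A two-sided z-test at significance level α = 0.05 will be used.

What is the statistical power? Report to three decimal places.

Power ≈ 0.927

Noncentrality parameter: δ = d / √(1/n₁ + 1/n₂) = 1.04 / √(1/19 + 1/25) = 3.4171
Critical value for a two-sided test at α = 0.05: z_{α/2} = 1.960.
Power = Φ(δ − 1.960) + Φ(−δ − 1.960) = Φ(1.457) + Φ(-5.377) = 0.9275 + 0.0000 = 0.9275.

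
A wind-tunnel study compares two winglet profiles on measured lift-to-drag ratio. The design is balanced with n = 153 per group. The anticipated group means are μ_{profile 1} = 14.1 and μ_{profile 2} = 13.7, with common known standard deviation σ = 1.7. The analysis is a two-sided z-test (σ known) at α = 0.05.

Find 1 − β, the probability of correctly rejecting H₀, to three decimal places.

Standardized effect: d = |μ_{profile 1} − μ_{profile 2}| / σ = |14.1 − 13.7| / 1.7 = 0.2353
Noncentrality parameter: δ = d·√(n/2) = 0.2353 × √(153/2) = 2.0580
Critical value for a two-sided test at α = 0.05: z_{α/2} = 1.960.
Power = Φ(δ − 1.960) + Φ(−δ − 1.960) = Φ(0.098) + Φ(-4.018) = 0.5390 + 0.0000 = 0.5391.

Power ≈ 0.539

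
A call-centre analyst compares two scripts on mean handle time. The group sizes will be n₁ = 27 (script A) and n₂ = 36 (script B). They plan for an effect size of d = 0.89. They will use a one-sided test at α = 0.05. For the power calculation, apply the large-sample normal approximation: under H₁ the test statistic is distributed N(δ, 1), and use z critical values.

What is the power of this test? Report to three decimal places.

Noncentrality parameter: λ = d / √(1/n₁ + 1/n₂) = 0.89 / √(1/27 + 1/36) = 3.4959
One-sided α = 0.05 → critical value z_{0.05} = 1.645.
Power = Φ(λ − 1.645) = Φ(1.851) = 0.9679.

Power ≈ 0.968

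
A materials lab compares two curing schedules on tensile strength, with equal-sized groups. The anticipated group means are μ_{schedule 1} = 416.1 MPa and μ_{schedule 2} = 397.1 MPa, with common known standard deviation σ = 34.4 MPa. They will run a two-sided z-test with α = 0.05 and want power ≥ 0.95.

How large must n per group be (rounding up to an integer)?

n = 86 per group

Standardized effect: d = |μ_{schedule 1} − μ_{schedule 2}| / σ = |416.1 − 397.1| / 34.4 = 0.5523
For power 0.95 need Φ(δ − z_{0.025}) = 0.95, so δ = z_{0.025} + z_{0.05} = 1.960 + 1.645 = 3.605.
(Ignoring the negligible lower-tail rejection probability gives the usual closed-form inversion.)
δ = d·√(n/2) ⇒ n = 2(δ/d)² = 2 × (3.605 / 0.5523)² = 85.19.
Rounding up, n = 86 per group.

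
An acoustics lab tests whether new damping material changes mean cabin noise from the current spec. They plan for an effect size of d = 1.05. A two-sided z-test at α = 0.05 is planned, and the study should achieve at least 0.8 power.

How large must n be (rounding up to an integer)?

For power 0.8 need Φ(δ − z_{0.025}) = 0.8, so δ = z_{0.025} + z_{0.20} = 1.960 + 0.842 = 2.802.
(Ignoring the negligible lower-tail rejection probability gives the usual closed-form inversion.)
δ = d·√n ⇒ n = (δ/d)² = (2.802 / 1.05)² = 7.12.
Round up to the next whole unit.

n = 8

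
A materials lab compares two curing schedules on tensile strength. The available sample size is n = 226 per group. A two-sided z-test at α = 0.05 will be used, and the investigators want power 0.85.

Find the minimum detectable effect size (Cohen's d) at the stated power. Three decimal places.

d ≈ 0.282

Required noncentrality: δ = z_{0.025} + z_{0.15} = 1.960 + 1.036 = 2.996.
(The second rejection-region term Φ(−δ − z_{α/2}) is negligible and dropped.)
δ = d·√(n/2) ⇒ d = δ/√(n/2) = 2.996/√(226/2) = 0.2819.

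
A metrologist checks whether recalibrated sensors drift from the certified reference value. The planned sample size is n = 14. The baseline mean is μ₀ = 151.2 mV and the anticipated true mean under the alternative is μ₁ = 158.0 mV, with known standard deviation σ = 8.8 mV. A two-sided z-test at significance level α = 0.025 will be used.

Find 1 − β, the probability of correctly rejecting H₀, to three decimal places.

Standardized effect: d = |μ₁ − μ₀| / σ = |158.0 − 151.2| / 8.8 = 0.7727
Noncentrality parameter: δ = d·√n = 0.7727 × √14 = 2.8913
Two-sided α = 0.025 → critical value z_{0.0125} = 2.241.
Power = Φ(δ − 2.241) + Φ(−δ − 2.241) = Φ(0.650) + Φ(-5.133) = 0.7421 + 0.0000 = 0.7421.

Power ≈ 0.742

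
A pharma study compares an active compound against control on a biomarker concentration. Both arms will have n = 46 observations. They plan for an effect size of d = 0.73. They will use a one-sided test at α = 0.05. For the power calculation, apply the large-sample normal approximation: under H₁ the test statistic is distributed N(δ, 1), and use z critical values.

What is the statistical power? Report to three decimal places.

Noncentrality parameter: δ = d·√(n/2) = 0.73 × √(46/2) = 3.5010
Critical value for a one-sided test at α = 0.05: z_α = 1.645.
Power = Φ(δ − 1.645) = Φ(1.856) = 0.9683.

Power ≈ 0.968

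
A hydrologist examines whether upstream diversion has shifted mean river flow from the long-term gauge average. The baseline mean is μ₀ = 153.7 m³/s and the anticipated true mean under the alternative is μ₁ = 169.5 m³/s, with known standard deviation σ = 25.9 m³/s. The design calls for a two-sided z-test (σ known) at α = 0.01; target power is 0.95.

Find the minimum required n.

Standardized effect: d = |μ₁ − μ₀| / σ = |169.5 − 153.7| / 25.9 = 0.6100
Set Φ(δ − 2.576) = 0.95; then δ − 2.576 = Φ⁻¹(0.95) = 1.645, giving δ = 4.221.
(Ignoring the negligible lower-tail rejection probability gives the usual closed-form inversion.)
δ = d·√n ⇒ n = (δ/d)² = (4.221 / 0.6100)² = 47.87.
Rounding up, n = 48.

n = 48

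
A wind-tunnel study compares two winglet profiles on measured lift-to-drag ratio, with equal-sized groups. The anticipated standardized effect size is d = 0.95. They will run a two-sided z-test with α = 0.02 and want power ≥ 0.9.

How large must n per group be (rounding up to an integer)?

n = 29 per group

Set Φ(δ − 2.326) = 0.9; then δ − 2.326 = Φ⁻¹(0.9) = 1.282, giving δ = 3.608.
(Ignoring the negligible lower-tail rejection probability gives the usual closed-form inversion.)
δ = d·√(n/2) ⇒ n = 2(δ/d)² = 2 × (3.608 / 0.95)² = 28.85.
Round up to the next whole unit.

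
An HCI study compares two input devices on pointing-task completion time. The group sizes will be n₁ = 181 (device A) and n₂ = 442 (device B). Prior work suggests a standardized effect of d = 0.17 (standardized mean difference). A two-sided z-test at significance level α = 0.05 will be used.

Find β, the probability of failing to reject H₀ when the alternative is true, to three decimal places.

β ≈ 0.513

Noncentrality parameter: δ = d / √(1/n₁ + 1/n₂) = 0.17 / √(1/181 + 1/442) = 1.9264
Two-sided α = 0.05 → critical value z_{0.025} = 1.960.
Power = Φ(δ − 1.960) + Φ(−δ − 1.960) = Φ(-0.034) + Φ(-3.886) = 0.4866 + 0.0001 = 0.4867.
Type II error: β = 1 − power = 1 − 0.4867 = 0.5133.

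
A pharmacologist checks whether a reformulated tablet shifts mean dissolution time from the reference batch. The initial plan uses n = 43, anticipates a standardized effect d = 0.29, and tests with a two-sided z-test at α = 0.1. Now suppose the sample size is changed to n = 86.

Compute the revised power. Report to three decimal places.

Power ≈ 0.852

With n = 86: δ = d·√n = 0.29 × √86 = 2.6893. Critical value z_{0.05} = 1.645.
Revised power = Φ(δ − 1.645) + Φ(−δ − 1.645) = Φ(1.044) + Φ(-4.334) = 0.8519 + 0.0000 = 0.8519.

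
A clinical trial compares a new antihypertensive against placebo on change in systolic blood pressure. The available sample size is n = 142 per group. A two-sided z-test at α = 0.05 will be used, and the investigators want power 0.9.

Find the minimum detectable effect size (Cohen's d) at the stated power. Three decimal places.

Need Φ(δ − 1.960) = 0.9, so δ = 1.960 + 1.282 = 3.242.
(The second rejection-region term Φ(−δ − z_{α/2}) is negligible and dropped.)
δ = d·√(n/2) ⇒ d = δ/√(n/2) = 3.242/√(142/2) = 0.3847.

d ≈ 0.385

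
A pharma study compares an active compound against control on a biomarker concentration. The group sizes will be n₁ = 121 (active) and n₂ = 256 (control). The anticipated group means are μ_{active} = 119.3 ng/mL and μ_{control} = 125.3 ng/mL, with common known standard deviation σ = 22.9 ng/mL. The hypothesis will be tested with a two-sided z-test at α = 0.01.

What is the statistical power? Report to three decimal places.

Standardized effect: d = |μ_{active} − μ_{control}| / σ = |119.3 − 125.3| / 22.9 = 0.2620
Noncentrality parameter: δ = d / √(1/n₁ + 1/n₂) = 0.2620 / √(1/121 + 1/256) = 2.3750
Critical value for a two-sided test at α = 0.01: z_{α/2} = 2.576.
Power = Φ(δ − 2.576) + Φ(−δ − 2.576) = Φ(-0.201) + Φ(-4.951) = 0.4204 + 0.0000 = 0.4204.

Power ≈ 0.420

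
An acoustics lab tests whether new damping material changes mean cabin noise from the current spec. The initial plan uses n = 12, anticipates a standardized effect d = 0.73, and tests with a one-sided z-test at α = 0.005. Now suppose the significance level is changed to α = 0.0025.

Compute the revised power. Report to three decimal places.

δ = d·√n = 0.73 × √12 = 2.5288 (unchanged). New critical value: z_{0.0025} = 2.807.
Revised power = P(Z > 2.807 − δ) = Φ(-0.278) = 0.3904.

Power ≈ 0.390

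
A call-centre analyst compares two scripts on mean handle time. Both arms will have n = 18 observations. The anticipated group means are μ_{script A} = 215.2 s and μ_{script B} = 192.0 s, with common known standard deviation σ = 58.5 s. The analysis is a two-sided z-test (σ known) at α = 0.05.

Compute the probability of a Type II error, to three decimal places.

Standardized effect: d = |μ_{script A} − μ_{script B}| / σ = |215.2 − 192.0| / 58.5 = 0.3966
Noncentrality parameter: δ = d·√(n/2) = 0.3966 × √(18/2) = 1.1897
Critical value for a two-sided test at α = 0.05: z_{α/2} = 1.960.
Power = Φ(δ − 1.960) + Φ(−δ − 1.960) = Φ(-0.770) + Φ(-3.150) = 0.2206 + 0.0008 = 0.2214.
Type II error: β = 1 − power = 1 − 0.2214 = 0.7786.

β ≈ 0.779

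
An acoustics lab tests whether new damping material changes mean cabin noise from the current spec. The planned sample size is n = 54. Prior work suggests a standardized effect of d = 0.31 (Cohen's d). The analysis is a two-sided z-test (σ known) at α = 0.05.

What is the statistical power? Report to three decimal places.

Noncentrality parameter: δ = d·√n = 0.31 × √54 = 2.2780
Two-sided α = 0.05 → critical value z_{0.025} = 1.960.
Power = Φ(δ − 1.960) + Φ(−δ − 1.960) = Φ(0.318) + Φ(-4.238) = 0.6248 + 0.0000 = 0.6248.

Power ≈ 0.625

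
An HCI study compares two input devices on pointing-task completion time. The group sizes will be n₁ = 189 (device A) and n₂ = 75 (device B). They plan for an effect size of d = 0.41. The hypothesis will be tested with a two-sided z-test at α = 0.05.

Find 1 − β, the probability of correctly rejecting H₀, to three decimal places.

Noncentrality parameter: δ = d / √(1/n₁ + 1/n₂) = 0.41 / √(1/189 + 1/75) = 3.0043
Critical value for a two-sided test at α = 0.05: z_{α/2} = 1.960.
Power = Φ(δ − 1.960) + Φ(−δ − 1.960) = Φ(1.044) + Φ(-4.964) = 0.8518 + 0.0000 = 0.8518.

Power ≈ 0.852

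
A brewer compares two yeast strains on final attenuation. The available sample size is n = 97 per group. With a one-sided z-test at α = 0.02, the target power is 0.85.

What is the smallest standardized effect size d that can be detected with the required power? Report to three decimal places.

Need Φ(δ − 2.054) = 0.85, so δ = 2.054 + 1.036 = 3.090.
δ = d·√(n/2) ⇒ d = δ/√(n/2) = 3.090/√(97/2) = 0.4437.

d ≈ 0.444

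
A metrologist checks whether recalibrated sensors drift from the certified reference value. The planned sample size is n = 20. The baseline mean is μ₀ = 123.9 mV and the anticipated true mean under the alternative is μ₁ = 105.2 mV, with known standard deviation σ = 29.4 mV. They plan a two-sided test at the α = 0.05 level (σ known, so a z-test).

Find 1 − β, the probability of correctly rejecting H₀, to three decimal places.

Standardized effect: d = |μ₁ − μ₀| / σ = |105.2 − 123.9| / 29.4 = 0.6361
Noncentrality parameter: δ = d·√n = 0.6361 × √20 = 2.8445
Two-sided α = 0.05 → critical value z_{0.025} = 1.960.
Power = Φ(δ − 1.960) + Φ(−δ − 1.960) = Φ(0.885) + Φ(-4.804) = 0.8118 + 0.0000 = 0.8118.

Power ≈ 0.812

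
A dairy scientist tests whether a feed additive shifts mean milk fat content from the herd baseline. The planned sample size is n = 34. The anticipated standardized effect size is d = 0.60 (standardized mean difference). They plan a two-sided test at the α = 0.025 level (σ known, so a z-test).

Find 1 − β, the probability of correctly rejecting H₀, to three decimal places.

Noncentrality parameter: δ = d·√n = 0.60 × √34 = 3.4986
Critical value for a two-sided test at α = 0.025: z_{α/2} = 2.241.
Power = Φ(δ − 2.241) + Φ(−δ − 2.241) = Φ(1.257) + Φ(-5.740) = 0.8957 + 0.0000 = 0.8957.

Power ≈ 0.896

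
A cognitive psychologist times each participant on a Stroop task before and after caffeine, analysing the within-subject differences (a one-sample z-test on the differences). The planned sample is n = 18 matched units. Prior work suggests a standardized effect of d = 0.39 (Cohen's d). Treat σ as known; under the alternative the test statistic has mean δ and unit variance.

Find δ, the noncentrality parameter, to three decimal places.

δ ≈ 1.655

The noncentrality parameter scales effect size by the design's sample-size factor: δ = d·√n = 0.39 × √18 = 1.6546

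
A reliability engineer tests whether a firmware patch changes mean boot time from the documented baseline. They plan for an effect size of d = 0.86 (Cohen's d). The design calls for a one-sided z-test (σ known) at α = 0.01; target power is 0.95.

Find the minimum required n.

n = 22

For power 0.95 need Φ(δ − z_{0.01}) = 0.95, so δ = z_{0.01} + z_{0.05} = 2.326 + 1.645 = 3.971.
δ = d·√n ⇒ n = (δ/d)² = (3.971 / 0.86)² = 21.32.
Round up to the next whole unit.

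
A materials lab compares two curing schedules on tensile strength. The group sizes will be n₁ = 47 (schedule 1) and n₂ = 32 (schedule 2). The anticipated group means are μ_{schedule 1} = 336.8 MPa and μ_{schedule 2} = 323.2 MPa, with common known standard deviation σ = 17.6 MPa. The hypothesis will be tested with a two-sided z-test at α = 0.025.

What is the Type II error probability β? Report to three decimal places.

β ≈ 0.129

Standardized effect: d = |μ_{schedule 1} − μ_{schedule 2}| / σ = |336.8 − 323.2| / 17.6 = 0.7727
Noncentrality parameter: λ = d / √(1/n₁ + 1/n₂) = 0.7727 / √(1/47 + 1/32) = 3.3716
Critical value for a two-sided test at α = 0.025: z_{α/2} = 2.241.
Power = Φ(λ − 2.241) + Φ(−λ − 2.241) = Φ(1.130) + Φ(-5.613) = 0.8708 + 0.0000 = 0.8708.
Type II error: β = 1 − power = 1 − 0.8708 = 0.1292.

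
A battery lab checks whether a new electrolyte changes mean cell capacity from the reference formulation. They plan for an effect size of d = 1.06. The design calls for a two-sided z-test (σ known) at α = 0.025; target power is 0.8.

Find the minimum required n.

n = 9

For power 0.8 need Φ(δ − z_{0.0125}) = 0.8, so δ = z_{0.0125} + z_{0.20} = 2.241 + 0.842 = 3.083.
(Ignoring the negligible lower-tail rejection probability gives the usual closed-form inversion.)
δ = d·√n ⇒ n = (δ/d)² = (3.083 / 1.06)² = 8.46.
Round up to the next whole unit.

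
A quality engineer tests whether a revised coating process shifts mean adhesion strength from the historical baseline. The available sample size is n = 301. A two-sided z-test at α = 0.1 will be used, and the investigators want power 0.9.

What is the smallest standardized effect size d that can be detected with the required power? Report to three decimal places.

Required noncentrality: δ = z_{0.05} + z_{0.10} = 1.645 + 1.282 = 2.926.
(Lower-tail contribution to power is negligible for δ > 0.)
δ = d·√n ⇒ d = δ/√n = 2.926/√301 = 0.1687.

d ≈ 0.169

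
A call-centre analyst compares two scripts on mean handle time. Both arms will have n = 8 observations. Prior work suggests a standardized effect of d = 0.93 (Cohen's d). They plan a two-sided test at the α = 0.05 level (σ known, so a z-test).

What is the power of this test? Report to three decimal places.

Power ≈ 0.460

Noncentrality parameter: δ = d·√(n/2) = 0.93 × √(8/2) = 1.8600
Critical value for a two-sided test at α = 0.05: z_{α/2} = 1.960.
Power = Φ(δ − 1.960) + Φ(−δ − 1.960) = Φ(-0.100) + Φ(-3.820) = 0.4602 + 0.0001 = 0.4603.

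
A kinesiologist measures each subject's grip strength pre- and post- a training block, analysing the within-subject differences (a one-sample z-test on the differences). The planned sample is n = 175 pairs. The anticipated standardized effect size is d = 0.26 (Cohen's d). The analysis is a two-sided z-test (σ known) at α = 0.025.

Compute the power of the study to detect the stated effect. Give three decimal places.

Power ≈ 0.885

Noncentrality parameter: δ = d·√n = 0.26 × √175 = 3.4395
Critical value for a two-sided test at α = 0.025: z_{α/2} = 2.241.
Power = Φ(δ − 2.241) + Φ(−δ − 2.241) = Φ(1.198) + Φ(-5.681) = 0.8846 + 0.0000 = 0.8846.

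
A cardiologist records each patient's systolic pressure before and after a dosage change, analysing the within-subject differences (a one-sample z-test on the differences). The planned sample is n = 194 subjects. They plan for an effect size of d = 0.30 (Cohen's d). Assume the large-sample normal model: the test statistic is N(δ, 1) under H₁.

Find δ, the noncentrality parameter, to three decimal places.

δ = d·√n = 0.30 × √194 = 4.1785

δ ≈ 4.179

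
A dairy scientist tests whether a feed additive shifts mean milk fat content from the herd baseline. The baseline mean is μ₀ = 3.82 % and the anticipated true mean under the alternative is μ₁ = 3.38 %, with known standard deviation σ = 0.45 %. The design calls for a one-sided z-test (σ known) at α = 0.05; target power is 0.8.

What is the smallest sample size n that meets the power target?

Standardized effect: d = |μ₁ − μ₀| / σ = |3.38 − 3.82| / 0.45 = 0.9778
For power 0.8 need Φ(δ − z_{0.05}) = 0.8, so δ = z_{0.05} + z_{0.20} = 1.645 + 0.842 = 2.486.
δ = d·√n ⇒ n = (δ/d)² = (2.486 / 0.9778)² = 6.47.
Round up to the next whole unit.

n = 7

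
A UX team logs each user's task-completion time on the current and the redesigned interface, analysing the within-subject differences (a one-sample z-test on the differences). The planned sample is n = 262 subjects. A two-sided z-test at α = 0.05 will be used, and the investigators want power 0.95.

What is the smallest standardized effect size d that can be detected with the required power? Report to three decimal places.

d ≈ 0.223

Required noncentrality: δ = z_{0.025} + z_{0.05} = 1.960 + 1.645 = 3.605.
(Lower-tail contribution to power is negligible for δ > 0.)
δ = d·√n ⇒ d = δ/√n = 3.605/√262 = 0.2227.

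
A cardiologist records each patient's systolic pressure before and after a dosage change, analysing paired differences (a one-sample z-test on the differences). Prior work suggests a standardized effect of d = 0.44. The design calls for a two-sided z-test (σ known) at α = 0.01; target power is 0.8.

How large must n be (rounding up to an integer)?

For power 0.8 need Φ(δ − z_{0.005}) = 0.8, so δ = z_{0.005} + z_{0.20} = 2.576 + 0.842 = 3.417.
(The Φ(−δ − z_{α/2}) term is vanishingly small for δ > 0 and is dropped in the standard sample-size formula.)
δ = d·√n ⇒ n = (δ/d)² = (3.417 / 0.44)² = 60.33.
Rounding up, n = 61.

n = 61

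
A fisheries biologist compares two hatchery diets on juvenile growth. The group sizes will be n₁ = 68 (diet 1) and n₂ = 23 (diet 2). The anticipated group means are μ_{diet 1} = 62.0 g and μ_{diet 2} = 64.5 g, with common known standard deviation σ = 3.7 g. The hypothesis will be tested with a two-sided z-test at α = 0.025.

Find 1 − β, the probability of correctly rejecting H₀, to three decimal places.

Standardized effect: d = |μ_{diet 1} − μ_{diet 2}| / σ = |62.0 − 64.5| / 3.7 = 0.6757
Noncentrality parameter: λ = d / √(1/n₁ + 1/n₂) = 0.6757 / √(1/68 + 1/23) = 2.8011
Two-sided α = 0.025 → critical value z_{0.0125} = 2.241.
Power = Φ(λ − 2.241) + Φ(−λ − 2.241) = Φ(0.560) + Φ(-5.043) = 0.7122 + 0.0000 = 0.7122.

Power ≈ 0.712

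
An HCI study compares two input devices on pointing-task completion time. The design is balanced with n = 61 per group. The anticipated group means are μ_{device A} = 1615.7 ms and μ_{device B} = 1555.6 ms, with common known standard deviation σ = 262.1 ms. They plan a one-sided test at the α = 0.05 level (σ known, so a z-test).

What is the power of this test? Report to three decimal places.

Power ≈ 0.353

Standardized effect: d = |μ_{device A} − μ_{device B}| / σ = |1615.7 − 1555.6| / 262.1 = 0.2293
Noncentrality parameter: λ = d·√(n/2) = 0.2293 × √(61/2) = 1.2664
Critical value for a one-sided test at α = 0.05: z_α = 1.645.
Power = P(Z > 1.645 − λ) = Φ(-0.378) = 0.3525.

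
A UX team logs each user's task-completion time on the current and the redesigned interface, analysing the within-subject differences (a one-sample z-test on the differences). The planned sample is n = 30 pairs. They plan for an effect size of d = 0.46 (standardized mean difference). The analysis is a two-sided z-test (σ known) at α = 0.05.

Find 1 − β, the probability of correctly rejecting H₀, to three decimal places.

Noncentrality parameter: δ = d·√n = 0.46 × √30 = 2.5195
Critical value for a two-sided test at α = 0.05: z_{α/2} = 1.960.
Power = Φ(δ − 1.960) + Φ(−δ − 1.960) = Φ(0.560) + Φ(-4.479) = 0.7121 + 0.0000 = 0.7121.

Power ≈ 0.712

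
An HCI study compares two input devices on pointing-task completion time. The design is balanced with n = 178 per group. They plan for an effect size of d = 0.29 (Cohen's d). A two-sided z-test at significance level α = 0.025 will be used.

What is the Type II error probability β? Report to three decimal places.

Noncentrality parameter: δ = d·√(n/2) = 0.29 × √(178/2) = 2.7359
Critical value for a two-sided test at α = 0.025: z_{α/2} = 2.241.
Power = Φ(δ − 2.241) + Φ(−δ − 2.241) = Φ(0.494) + Φ(-4.977) = 0.6895 + 0.0000 = 0.6895.
Type II error: β = 1 − power = 1 − 0.6895 = 0.3105.

β ≈ 0.310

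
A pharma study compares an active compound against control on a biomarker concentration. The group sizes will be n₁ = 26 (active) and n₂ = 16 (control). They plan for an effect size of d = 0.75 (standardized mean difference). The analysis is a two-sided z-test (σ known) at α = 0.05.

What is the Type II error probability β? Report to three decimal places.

β ≈ 0.344

Noncentrality parameter: δ = d / √(1/n₁ + 1/n₂) = 0.75 / √(1/26 + 1/16) = 2.3604
Two-sided α = 0.05 → critical value z_{0.025} = 1.960.
Power = Φ(δ − 1.960) + Φ(−δ − 1.960) = Φ(0.400) + Φ(-4.320) = 0.6556 + 0.0000 = 0.6556.
Type II error: β = 1 − power = 1 − 0.6556 = 0.3444.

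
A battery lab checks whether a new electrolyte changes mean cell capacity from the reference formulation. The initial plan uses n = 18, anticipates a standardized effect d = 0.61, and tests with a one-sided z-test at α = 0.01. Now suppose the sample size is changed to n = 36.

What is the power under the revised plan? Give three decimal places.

With n = 36: δ = d·√n = 0.61 × √36 = 3.6600. Critical value z_{0.01} = 2.326.
Revised power = Φ(δ − 2.326) = Φ(1.334) = 0.9088.

Power ≈ 0.909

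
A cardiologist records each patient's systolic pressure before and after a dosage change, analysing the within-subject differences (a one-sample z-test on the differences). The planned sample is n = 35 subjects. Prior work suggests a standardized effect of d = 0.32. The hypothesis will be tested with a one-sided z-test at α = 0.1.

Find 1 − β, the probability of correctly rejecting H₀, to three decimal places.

Power ≈ 0.730

Noncentrality parameter: δ = d·√n = 0.32 × √35 = 1.8931
One-sided α = 0.1 → critical value z_{0.1} = 1.282.
Power = Φ(δ − 1.282) = Φ(0.612) = 0.7296.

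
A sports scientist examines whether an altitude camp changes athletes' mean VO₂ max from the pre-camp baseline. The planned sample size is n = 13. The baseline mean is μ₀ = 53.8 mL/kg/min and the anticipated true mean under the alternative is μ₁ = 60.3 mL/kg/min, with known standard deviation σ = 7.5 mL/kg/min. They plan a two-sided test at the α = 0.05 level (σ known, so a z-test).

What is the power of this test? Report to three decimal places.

Standardized effect: d = |μ₁ − μ₀| / σ = |60.3 − 53.8| / 7.5 = 0.8667
Noncentrality parameter: δ = d·√n = 0.8667 × √13 = 3.1248
Critical value for a two-sided test at α = 0.05: z_{α/2} = 1.960.
Power = Φ(δ − 1.960) + Φ(−δ − 1.960) = Φ(1.165) + Φ(-5.085) = 0.8780 + 0.0000 = 0.8780.

Power ≈ 0.878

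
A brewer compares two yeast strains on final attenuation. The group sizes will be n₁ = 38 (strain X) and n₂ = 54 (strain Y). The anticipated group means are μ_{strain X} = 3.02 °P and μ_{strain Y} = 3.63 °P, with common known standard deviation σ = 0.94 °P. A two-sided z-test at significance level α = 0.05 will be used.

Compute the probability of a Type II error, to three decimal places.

Standardized effect: d = |μ_{strain X} − μ_{strain Y}| / σ = |3.02 − 3.63| / 0.94 = 0.6489
Noncentrality parameter: δ = d / √(1/n₁ + 1/n₂) = 0.6489 / √(1/38 + 1/54) = 3.0648
Two-sided α = 0.05 → critical value z_{0.025} = 1.960.
Power = Φ(δ − 1.960) + Φ(−δ − 1.960) = Φ(1.105) + Φ(-5.025) = 0.8654 + 0.0000 = 0.8654.
Type II error: β = 1 − power = 1 − 0.8654 = 0.1346.

β ≈ 0.135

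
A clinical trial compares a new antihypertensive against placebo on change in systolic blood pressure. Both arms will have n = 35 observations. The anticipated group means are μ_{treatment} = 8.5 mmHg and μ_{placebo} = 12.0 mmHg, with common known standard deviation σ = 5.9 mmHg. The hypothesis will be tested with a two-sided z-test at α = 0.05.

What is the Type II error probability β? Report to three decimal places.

β ≈ 0.301

Standardized effect: d = |μ_{treatment} − μ_{placebo}| / σ = |8.5 − 12.0| / 5.9 = 0.5932
Noncentrality parameter: δ = d·√(n/2) = 0.5932 × √(35/2) = 2.4816
Critical value for a two-sided test at α = 0.05: z_{α/2} = 1.960.
Power = Φ(δ − 1.960) + Φ(−δ − 1.960) = Φ(0.522) + Φ(-4.442) = 0.6990 + 0.0000 = 0.6990.
Type II error: β = 1 − power = 1 − 0.6990 = 0.3010.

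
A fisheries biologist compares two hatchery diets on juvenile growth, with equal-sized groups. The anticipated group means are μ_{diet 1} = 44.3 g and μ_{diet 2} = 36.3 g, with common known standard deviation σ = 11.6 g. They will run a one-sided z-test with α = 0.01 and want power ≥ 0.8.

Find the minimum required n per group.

n = 43 per group

Standardized effect: d = |μ_{diet 1} − μ_{diet 2}| / σ = |44.3 − 36.3| / 11.6 = 0.6897
For power 0.8 need Φ(δ − z_{0.01}) = 0.8, so δ = z_{0.01} + z_{0.20} = 2.326 + 0.842 = 3.168.
δ = d·√(n/2) ⇒ n = 2(δ/d)² = 2 × (3.168 / 0.6897)² = 42.20.
Round up to the next whole unit.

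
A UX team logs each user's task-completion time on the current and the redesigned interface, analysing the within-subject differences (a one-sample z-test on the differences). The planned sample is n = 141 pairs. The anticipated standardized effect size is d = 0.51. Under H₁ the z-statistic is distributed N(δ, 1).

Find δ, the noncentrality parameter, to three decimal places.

δ = d·√n = 0.51 × √141 = 6.0559

δ ≈ 6.056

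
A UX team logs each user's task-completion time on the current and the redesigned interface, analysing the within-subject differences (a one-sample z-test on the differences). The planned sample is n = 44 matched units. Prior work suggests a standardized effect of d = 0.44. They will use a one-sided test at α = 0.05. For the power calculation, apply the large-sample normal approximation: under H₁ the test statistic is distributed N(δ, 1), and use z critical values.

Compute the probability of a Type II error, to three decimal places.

Noncentrality parameter: δ = d·√n = 0.44 × √44 = 2.9186
One-sided α = 0.05 → critical value z_{0.05} = 1.645.
Power = Φ(δ − 1.645) = Φ(1.274) = 0.8986.
Type II error: β = 1 − power = 1 − 0.8986 = 0.1014.

β ≈ 0.101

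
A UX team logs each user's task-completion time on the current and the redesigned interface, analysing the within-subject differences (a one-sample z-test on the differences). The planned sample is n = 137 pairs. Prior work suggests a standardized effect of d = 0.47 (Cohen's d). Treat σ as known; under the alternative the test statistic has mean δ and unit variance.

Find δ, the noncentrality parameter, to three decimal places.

δ = d·√n = 0.47 × √137 = 5.5012

δ ≈ 5.501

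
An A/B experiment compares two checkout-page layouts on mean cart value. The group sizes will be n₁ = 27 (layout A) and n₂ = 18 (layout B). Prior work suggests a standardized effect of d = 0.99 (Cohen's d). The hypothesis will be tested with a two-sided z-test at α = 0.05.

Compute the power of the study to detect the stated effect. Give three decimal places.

Noncentrality parameter: δ = d / √(1/n₁ + 1/n₂) = 0.99 / √(1/27 + 1/18) = 3.2535
Critical value for a two-sided test at α = 0.05: z_{α/2} = 1.960.
Power = Φ(δ − 1.960) + Φ(−δ − 1.960) = Φ(1.294) + Φ(-5.213) = 0.9021 + 0.0000 = 0.9021.

Power ≈ 0.902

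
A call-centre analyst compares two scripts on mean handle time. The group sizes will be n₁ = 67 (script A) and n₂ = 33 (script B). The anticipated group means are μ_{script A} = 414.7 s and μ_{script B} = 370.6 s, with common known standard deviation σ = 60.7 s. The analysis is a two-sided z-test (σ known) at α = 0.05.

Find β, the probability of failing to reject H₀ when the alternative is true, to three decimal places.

Standardized effect: d = |μ_{script A} − μ_{script B}| / σ = |414.7 − 370.6| / 60.7 = 0.7265
Noncentrality parameter: δ = d / √(1/n₁ + 1/n₂) = 0.7265 / √(1/67 + 1/33) = 3.4162
Two-sided α = 0.05 → critical value z_{0.025} = 1.960.
Power = Φ(δ − 1.960) + Φ(−δ − 1.960) = Φ(1.456) + Φ(-5.376) = 0.9273 + 0.0000 = 0.9273.
Type II error: β = 1 − power = 1 − 0.9273 = 0.0727.

β ≈ 0.073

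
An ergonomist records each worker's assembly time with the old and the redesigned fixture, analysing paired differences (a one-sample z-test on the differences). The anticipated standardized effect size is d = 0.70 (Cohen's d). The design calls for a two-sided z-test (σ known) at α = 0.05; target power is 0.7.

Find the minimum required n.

Set Φ(δ − 1.960) = 0.7; then δ − 1.960 = Φ⁻¹(0.7) = 0.524, giving δ = 2.484.
(For δ > 0 the lower-tail rejection region contributes negligibly to power, so the one-term inversion is standard.)
δ = d·√n ⇒ n = (δ/d)² = (2.484 / 0.70)² = 12.60.
Round up to the next whole unit.

n = 13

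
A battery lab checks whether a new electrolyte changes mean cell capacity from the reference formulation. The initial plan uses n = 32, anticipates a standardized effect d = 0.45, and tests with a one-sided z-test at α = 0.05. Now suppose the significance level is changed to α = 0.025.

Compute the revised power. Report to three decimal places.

δ = d·√n = 0.45 × √32 = 2.5456 (unchanged). New critical value: z_{0.025} = 1.960.
Revised power = P(Z > 1.960 − δ) = Φ(0.586) = 0.7209.

Power ≈ 0.721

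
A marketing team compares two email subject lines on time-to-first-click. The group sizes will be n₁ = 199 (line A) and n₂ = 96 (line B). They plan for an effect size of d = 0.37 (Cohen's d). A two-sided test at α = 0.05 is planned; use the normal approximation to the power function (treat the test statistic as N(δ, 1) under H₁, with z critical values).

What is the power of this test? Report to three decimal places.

Power ≈ 0.846

Noncentrality parameter: δ = d / √(1/n₁ + 1/n₂) = 0.37 / √(1/199 + 1/96) = 2.9775
Critical value for a two-sided test at α = 0.05: z_{α/2} = 1.960.
Power = Φ(δ − 1.960) + Φ(−δ − 1.960) = Φ(1.018) + Φ(-4.937) = 0.8456 + 0.0000 = 0.8456.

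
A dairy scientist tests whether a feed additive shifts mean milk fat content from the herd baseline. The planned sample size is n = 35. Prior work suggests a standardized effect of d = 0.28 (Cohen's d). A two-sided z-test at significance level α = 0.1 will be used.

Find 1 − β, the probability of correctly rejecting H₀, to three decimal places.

Power ≈ 0.505

Noncentrality parameter: δ = d·√n = 0.28 × √35 = 1.6565
Two-sided α = 0.1 → critical value z_{0.05} = 1.645.
Power = Φ(δ − 1.645) + Φ(−δ − 1.645) = Φ(0.012) + Φ(-3.301) = 0.5046 + 0.0005 = 0.5051.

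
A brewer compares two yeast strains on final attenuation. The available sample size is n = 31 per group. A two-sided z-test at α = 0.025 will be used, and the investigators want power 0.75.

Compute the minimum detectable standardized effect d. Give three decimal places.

Need Φ(δ − 2.241) = 0.75, so δ = 2.241 + 0.674 = 2.916.
(Lower-tail contribution to power is negligible for δ > 0.)
δ = d·√(n/2) ⇒ d = δ/√(n/2) = 2.916/√(31/2) = 0.7406.

d ≈ 0.741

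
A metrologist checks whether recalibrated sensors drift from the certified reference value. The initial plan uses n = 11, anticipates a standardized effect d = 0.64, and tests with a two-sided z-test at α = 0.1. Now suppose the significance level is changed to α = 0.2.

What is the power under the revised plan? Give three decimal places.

δ = d·√n = 0.64 × √11 = 2.1226 (unchanged). New critical value: z_{0.1} = 1.282.
Revised power = Φ(δ − 1.282) + Φ(−δ − 1.282) = Φ(0.841) + Φ(-3.404) = 0.7999 + 0.0003 = 0.8002.

Power ≈ 0.800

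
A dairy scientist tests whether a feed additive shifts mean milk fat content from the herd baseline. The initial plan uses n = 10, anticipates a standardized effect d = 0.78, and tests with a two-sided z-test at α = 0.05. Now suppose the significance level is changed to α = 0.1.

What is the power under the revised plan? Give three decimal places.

Power ≈ 0.794

δ = d·√n = 0.78 × √10 = 2.4666 (unchanged). New critical value: z_{0.05} = 1.645.
Revised power = Φ(δ − 1.645) + Φ(−δ − 1.645) = Φ(0.822) + Φ(-4.111) = 0.7944 + 0.0000 = 0.7944.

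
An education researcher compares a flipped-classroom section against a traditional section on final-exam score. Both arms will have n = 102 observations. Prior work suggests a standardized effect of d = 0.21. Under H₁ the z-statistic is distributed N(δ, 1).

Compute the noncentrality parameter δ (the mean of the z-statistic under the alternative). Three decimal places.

δ ≈ 1.500

δ = d·√(n/2) = 0.21 × √(102/2) = 1.4997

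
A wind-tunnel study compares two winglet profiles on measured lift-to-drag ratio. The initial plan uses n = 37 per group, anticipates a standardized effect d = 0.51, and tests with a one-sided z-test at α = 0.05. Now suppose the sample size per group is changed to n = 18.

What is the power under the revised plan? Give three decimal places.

Power ≈ 0.454

With n = 18 per group: δ = d·√(n/2) = 0.51 × √(18/2) = 1.5300. Critical value z_{0.05} = 1.645.
Revised power = Φ(δ − 1.645) = Φ(-0.115) = 0.4543.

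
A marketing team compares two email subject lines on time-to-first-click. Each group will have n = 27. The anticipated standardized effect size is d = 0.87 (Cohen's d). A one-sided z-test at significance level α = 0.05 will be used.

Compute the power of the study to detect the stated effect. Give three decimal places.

Noncentrality parameter: δ = d·√(n/2) = 0.87 × √(27/2) = 3.1966
One-sided α = 0.05 → critical value z_{0.05} = 1.645.
Power = P(Z > 1.645 − δ) = Φ(1.552) = 0.9396.

Power ≈ 0.940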